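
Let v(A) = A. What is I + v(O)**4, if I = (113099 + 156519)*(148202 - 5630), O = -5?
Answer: 38439978121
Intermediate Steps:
I = 38439977496 (I = 269618*142572 = 38439977496)
I + v(O)**4 = 38439977496 + (-5)**4 = 38439977496 + 625 = 38439978121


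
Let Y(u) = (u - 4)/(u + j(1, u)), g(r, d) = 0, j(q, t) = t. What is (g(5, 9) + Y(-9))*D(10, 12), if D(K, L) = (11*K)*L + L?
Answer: 962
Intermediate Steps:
D(K, L) = L + 11*K*L (D(K, L) = 11*K*L + L = L + 11*K*L)
Y(u) = (-4 + u)/(2*u) (Y(u) = (u - 4)/(u + u) = (-4 + u)/((2*u)) = (-4 + u)*(1/(2*u)) = (-4 + u)/(2*u))
(g(5, 9) + Y(-9))*D(10, 12) = (0 + (1/2)*(-4 - 9)/(-9))*(12*(1 + 11*10)) = (0 + (1/2)*(-1/9)*(-13))*(12*(1 + 110)) = (0 + 13/18)*(12*111) = (13/18)*1332 = 962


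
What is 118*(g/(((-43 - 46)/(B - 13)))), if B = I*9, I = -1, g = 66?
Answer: 171336/89 ≈ 1925.1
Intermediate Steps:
B = -9 (B = -1*9 = -9)
118*(g/(((-43 - 46)/(B - 13)))) = 118*(66/(((-43 - 46)/(-9 - 13)))) = 118*(66/((-89/(-22)))) = 118*(66/((-89*(-1/22)))) = 118*(66/(89/22)) = 118*(66*(22/89)) = 118*(1452/89) = 171336/89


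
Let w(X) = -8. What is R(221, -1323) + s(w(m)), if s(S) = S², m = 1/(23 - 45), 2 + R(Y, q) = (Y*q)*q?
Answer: 386822771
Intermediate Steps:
R(Y, q) = -2 + Y*q² (R(Y, q) = -2 + (Y*q)*q = -2 + Y*q²)
m = -1/22 (m = 1/(-22) = -1/22 ≈ -0.045455)
R(221, -1323) + s(w(m)) = (-2 + 221*(-1323)²) + (-8)² = (-2 + 221*1750329) + 64 = (-2 + 386822709) + 64 = 386822707 + 64 = 386822771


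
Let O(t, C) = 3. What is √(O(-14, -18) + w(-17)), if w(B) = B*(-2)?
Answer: √37 ≈ 6.0828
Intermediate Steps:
w(B) = -2*B
√(O(-14, -18) + w(-17)) = √(3 - 2*(-17)) = √(3 + 34) = √37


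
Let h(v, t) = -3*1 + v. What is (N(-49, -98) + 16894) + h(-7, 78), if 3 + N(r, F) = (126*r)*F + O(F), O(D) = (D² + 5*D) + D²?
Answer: 640651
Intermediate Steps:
O(D) = 2*D² + 5*D
N(r, F) = -3 + F*(5 + 2*F) + 126*F*r (N(r, F) = -3 + ((126*r)*F + F*(5 + 2*F)) = -3 + (126*F*r + F*(5 + 2*F)) = -3 + (F*(5 + 2*F) + 126*F*r) = -3 + F*(5 + 2*F) + 126*F*r)
h(v, t) = -3 + v
(N(-49, -98) + 16894) + h(-7, 78) = ((-3 - 98*(5 + 2*(-98)) + 126*(-98)*(-49)) + 16894) + (-3 - 7) = ((-3 - 98*(5 - 196) + 605052) + 16894) - 10 = ((-3 - 98*(-191) + 605052) + 16894) - 10 = ((-3 + 18718 + 605052) + 16894) - 10 = (623767 + 16894) - 10 = 640661 - 10 = 640651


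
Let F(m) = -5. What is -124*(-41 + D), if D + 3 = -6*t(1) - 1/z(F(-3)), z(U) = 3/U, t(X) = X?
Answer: 17980/3 ≈ 5993.3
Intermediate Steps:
D = -22/3 (D = -3 + (-6*1 - 1/(3/(-5))) = -3 + (-6 - 1/(3*(-⅕))) = -3 + (-6 - 1/(-⅗)) = -3 + (-6 - 1*(-5/3)) = -3 + (-6 + 5/3) = -3 - 13/3 = -22/3 ≈ -7.3333)
-124*(-41 + D) = -124*(-41 - 22/3) = -124*(-145/3) = 17980/3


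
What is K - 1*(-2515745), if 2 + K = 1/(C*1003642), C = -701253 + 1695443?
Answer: 2510235636003805141/997810839980 ≈ 2.5157e+6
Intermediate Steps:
C = 994190
K = -1995621679959/997810839980 (K = -2 + 1/(994190*1003642) = -2 + (1/994190)*(1/1003642) = -2 + 1/997810839980 = -1995621679959/997810839980 ≈ -2.0000)
K - 1*(-2515745) = -1995621679959/997810839980 - 1*(-2515745) = -1995621679959/997810839980 + 2515745 = 2510235636003805141/997810839980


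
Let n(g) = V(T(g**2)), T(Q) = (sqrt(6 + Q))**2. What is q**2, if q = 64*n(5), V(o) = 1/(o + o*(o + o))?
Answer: 4096/3814209 ≈ 0.0010739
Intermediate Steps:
T(Q) = 6 + Q
V(o) = 1/(o + 2*o**2) (V(o) = 1/(o + o*(2*o)) = 1/(o + 2*o**2))
n(g) = 1/((6 + g**2)*(13 + 2*g**2)) (n(g) = 1/((6 + g**2)*(1 + 2*(6 + g**2))) = 1/((6 + g**2)*(1 + (12 + 2*g**2))) = 1/((6 + g**2)*(13 + 2*g**2)))
q = 64/1953 (q = 64*(1/((6 + 5**2)*(13 + 2*5**2))) = 64*(1/((6 + 25)*(13 + 2*25))) = 64*(1/(31*(13 + 50))) = 64*((1/31)/63) = 64*((1/31)*(1/63)) = 64*(1/1953) = 64/1953 ≈ 0.032770)
q**2 = (64/1953)**2 = 4096/3814209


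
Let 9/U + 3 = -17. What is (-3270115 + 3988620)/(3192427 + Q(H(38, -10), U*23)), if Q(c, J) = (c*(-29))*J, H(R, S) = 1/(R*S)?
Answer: 5460638000/24262439197 ≈ 0.22507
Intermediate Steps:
U = -9/20 (U = 9/(-3 - 17) = 9/(-20) = 9*(-1/20) = -9/20 ≈ -0.45000)
H(R, S) = 1/(R*S)
Q(c, J) = -29*J*c (Q(c, J) = (-29*c)*J = -29*J*c)
(-3270115 + 3988620)/(3192427 + Q(H(38, -10), U*23)) = (-3270115 + 3988620)/(3192427 - 29*(-9/20*23)*1/(38*(-10))) = 718505/(3192427 - 29*(-207/20)*(1/38)*(-⅒)) = 718505/(3192427 - 29*(-207/20)*(-1/380)) = 718505/(3192427 - 6003/7600) = 718505/(24262439197/7600) = 718505*(7600/24262439197) = 5460638000/24262439197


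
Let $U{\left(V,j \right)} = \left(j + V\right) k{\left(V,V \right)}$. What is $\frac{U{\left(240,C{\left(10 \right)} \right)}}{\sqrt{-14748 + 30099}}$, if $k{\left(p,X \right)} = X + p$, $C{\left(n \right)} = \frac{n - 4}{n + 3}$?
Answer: $\frac{500160 \sqrt{15351}}{66521} \approx 931.58$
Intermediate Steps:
$C{\left(n \right)} = \frac{-4 + n}{3 + n}$
$U{\left(V,j \right)} = 2 V \left(V + j\right)$ ($U{\left(V,j \right)} = \left(j + V\right) \left(V + V\right) = \left(V + j\right) 2 V = 2 V \left(V + j\right)$)
$\frac{U{\left(240,C{\left(10 \right)} \right)}}{\sqrt{-14748 + 30099}} = \frac{2 \cdot 240 \left(240 + \frac{-4 + 10}{3 + 10}\right)}{\sqrt{-14748 + 30099}} = \frac{2 \cdot 240 \left(240 + \frac{1}{13} \cdot 6\right)}{\sqrt{15351}} = 2 \cdot 240 \left(240 + \frac{1}{13} \cdot 6\right) \frac{\sqrt{15351}}{15351} = 2 \cdot 240 \left(240 + \frac{6}{13}\right) \frac{\sqrt{15351}}{15351} = 2 \cdot 240 \cdot \frac{3126}{13} \frac{\sqrt{15351}}{15351} = \frac{1500480 \frac{\sqrt{15351}}{15351}}{13} = \frac{500160 \sqrt{15351}}{66521}$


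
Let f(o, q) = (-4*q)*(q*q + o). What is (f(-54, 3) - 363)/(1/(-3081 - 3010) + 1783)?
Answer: 359369/3620084 ≈ 0.099271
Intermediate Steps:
f(o, q) = -4*q*(o + q**2) (f(o, q) = (-4*q)*(q**2 + o) = (-4*q)*(o + q**2) = -4*q*(o + q**2))
(f(-54, 3) - 363)/(1/(-3081 - 3010) + 1783) = (-4*3*(-54 + 3**2) - 363)/(1/(-3081 - 3010) + 1783) = (-4*3*(-54 + 9) - 363)/(1/(-6091) + 1783) = (-4*3*(-45) - 363)/(-1/6091 + 1783) = (540 - 363)/(10860252/6091) = 177*(6091/10860252) = 359369/3620084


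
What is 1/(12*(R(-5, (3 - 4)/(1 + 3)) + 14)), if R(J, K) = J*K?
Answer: 1/183 ≈ 0.0054645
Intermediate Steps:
1/(12*(R(-5, (3 - 4)/(1 + 3)) + 14)) = 1/(12*(-5*(3 - 4)/(1 + 3) + 14)) = 1/(12*(-(-5)/4 + 14)) = 1/(12*(-5*(-1/4) + 14)) = 1/(12*(5/4 + 14)) = 1/(12*(61/4)) = 1/183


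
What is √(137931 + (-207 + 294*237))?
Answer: √207402 ≈ 455.41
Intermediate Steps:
√(137931 + (-207 + 294*237)) = √(137931 + (-207 + 69678)) = √(137931 + 69471) = √207402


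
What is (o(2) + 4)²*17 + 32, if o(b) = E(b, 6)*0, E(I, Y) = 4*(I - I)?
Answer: 304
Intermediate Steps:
E(I, Y) = 0 (E(I, Y) = 4*0 = 0)
o(b) = 0 (o(b) = 0*0 = 0)
(o(2) + 4)²*17 + 32 = (0 + 4)²*17 + 32 = 4²*17 + 32 = 16*17 + 32 = 272 + 32 = 304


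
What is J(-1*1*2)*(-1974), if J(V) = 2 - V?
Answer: -7896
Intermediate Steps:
J(-1*1*2)*(-1974) = (2 - (-1*1)*2)*(-1974) = (2 - (-1)*2)*(-1974) = (2 - 1*(-2))*(-1974) = (2 + 2)*(-1974) = 4*(-1974) = -7896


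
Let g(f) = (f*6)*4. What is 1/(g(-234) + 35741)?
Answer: 1/30125 ≈ 3.3195e-5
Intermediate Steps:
g(f) = 24*f (g(f) = (6*f)*4 = 24*f)
1/(g(-234) + 35741) = 1/(24*(-234) + 35741) = 1/(-5616 + 35741) = 1/30125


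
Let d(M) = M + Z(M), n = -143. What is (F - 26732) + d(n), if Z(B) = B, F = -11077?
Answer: -38095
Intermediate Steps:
d(M) = 2*M (d(M) = M + M = 2*M)
(F - 26732) + d(n) = (-11077 - 26732) + 2*(-143) = -37809 - 286 = -38095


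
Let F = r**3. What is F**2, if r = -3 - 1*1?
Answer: 4096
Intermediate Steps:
r = -4 (r = -3 - 1 = -4)
F = -64 (F = (-4)**3 = -64)
F**2 = (-64)**2 = 4096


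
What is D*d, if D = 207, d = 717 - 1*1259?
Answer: -112194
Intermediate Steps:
d = -542 (d = 717 - 1259 = -542)
D*d = 207*(-542) = -112194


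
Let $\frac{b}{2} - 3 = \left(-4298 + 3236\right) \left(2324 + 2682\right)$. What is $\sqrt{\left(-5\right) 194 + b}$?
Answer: $2 i \sqrt{2658427} \approx 3260.9 i$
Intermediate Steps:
$b = -10632738$ ($b = 6 + 2 \left(-4298 + 3236\right) \left(2324 + 2682\right) = 6 + 2 \left(\left(-1062\right) 5006\right) = 6 + 2 \left(-5316372\right) = 6 - 10632744 = -10632738$)
$\sqrt{\left(-5\right) 194 + b} = \sqrt{\left(-5\right) 194 - 10632738} = \sqrt{-970 - 10632738} = \sqrt{-10633708} = 2 i \sqrt{2658427}$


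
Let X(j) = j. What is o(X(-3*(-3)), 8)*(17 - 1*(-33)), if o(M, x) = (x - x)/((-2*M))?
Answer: 0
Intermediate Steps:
o(M, x) = 0 (o(M, x) = 0*(-1/(2*M)) = 0)
o(X(-3*(-3)), 8)*(17 - 1*(-33)) = 0*(17 - 1*(-33)) = 0*(17 + 33) = 0*50 = 0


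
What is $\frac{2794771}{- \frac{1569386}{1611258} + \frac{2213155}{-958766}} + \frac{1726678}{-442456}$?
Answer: $- \frac{68224127035754682041617}{80126215934596132} \approx -8.5146 \cdot 10^{5}$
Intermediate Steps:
$\frac{2794771}{- \frac{1569386}{1611258} + \frac{2213155}{-958766}} + \frac{1726678}{-442456} = \frac{2794771}{\left(-1569386\right) \frac{1}{1611258} + 2213155 \left(- \frac{1}{958766}\right)} + 1726678 \left(- \frac{1}{442456}\right) = \frac{2794771}{- \frac{784693}{805629} - \frac{2213155}{958766}} - \frac{863339}{221228} = \frac{2794771}{- \frac{2535318818333}{772409693814}} - \frac{863339}{221228} = 2794771 \left(- \frac{772409693814}{2535318818333}\right) - \frac{863339}{221228} = - \frac{308386887484320942}{362188402619} - \frac{863339}{221228} = - \frac{68224127035754682041617}{80126215934596132}$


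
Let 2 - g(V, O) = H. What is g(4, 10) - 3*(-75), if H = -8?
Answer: 235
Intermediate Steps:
g(V, O) = 10 (g(V, O) = 2 - 1*(-8) = 2 + 8 = 10)
g(4, 10) - 3*(-75) = 10 - 3*(-75) = 10 + 225 = 235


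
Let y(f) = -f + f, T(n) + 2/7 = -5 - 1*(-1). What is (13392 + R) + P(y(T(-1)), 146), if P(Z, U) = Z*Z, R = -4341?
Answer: 9051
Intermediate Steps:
T(n) = -30/7 (T(n) = -2/7 + (-5 - 1*(-1)) = -2/7 + (-5 + 1) = -2/7 - 4 = -30/7)
y(f) = 0
P(Z, U) = Z**2
(13392 + R) + P(y(T(-1)), 146) = (13392 - 4341) + 0**2 = 9051 + 0 = 9051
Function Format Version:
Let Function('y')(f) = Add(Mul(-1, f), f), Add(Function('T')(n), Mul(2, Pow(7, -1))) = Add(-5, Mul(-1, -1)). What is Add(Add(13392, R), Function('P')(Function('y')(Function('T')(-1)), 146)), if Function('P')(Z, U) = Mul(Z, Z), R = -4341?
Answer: 9051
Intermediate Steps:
Function('T')(n) = Rational(-30, 7) (Function('T')(n) = Add(Rational(-2, 7), Add(-5, Mul(-1, -1))) = Add(Rational(-2, 7), Add(-5, 1)) = Add(Rational(-2, 7), -4) = Rational(-30, 7))
Function('y')(f) = 0
Function('P')(Z, U) = Pow(Z, 2)
Add(Add(13392, R), Function('P')(Function('y')(Function('T')(-1)), 146)) = Add(Add(13392, -4341), Pow(0, 2)) = Add(9051, 0) = 9051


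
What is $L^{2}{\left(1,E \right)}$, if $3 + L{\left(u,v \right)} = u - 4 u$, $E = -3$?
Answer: $36$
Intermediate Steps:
$L{\left(u,v \right)} = -3 - 3 u$ ($L{\left(u,v \right)} = -3 + \left(u - 4 u\right) = -3 - 3 u$)
$L^{2}{\left(1,E \right)} = \left(-3 - 3\right)^{2} = \left(-6\right)^{2} = 36$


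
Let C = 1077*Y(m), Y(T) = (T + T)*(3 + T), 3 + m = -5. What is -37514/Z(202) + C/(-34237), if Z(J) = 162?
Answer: -649162369/2773197 ≈ -234.08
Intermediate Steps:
m = -8 (m = -3 - 5 = -8)
Y(T) = 2*T*(3 + T) (Y(T) = (2*T)*(3 + T) = 2*T*(3 + T))
C = 86160 (C = 1077*(2*(-8)*(3 - 8)) = 1077*(2*(-8)*(-5)) = 1077*80 = 86160)
-37514/Z(202) + C/(-34237) = -37514/162 + 86160/(-34237) = -37514*1/162 + 86160*(-1/34237) = -18757/81 - 86160/34237 = -649162369/2773197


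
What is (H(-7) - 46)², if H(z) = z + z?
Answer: 3600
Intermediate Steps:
H(z) = 2*z
(H(-7) - 46)² = (2*(-7) - 46)² = (-14 - 46)² = (-60)² = 3600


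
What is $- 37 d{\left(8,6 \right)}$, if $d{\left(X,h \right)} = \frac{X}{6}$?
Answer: $- \frac{148}{3} \approx -49.333$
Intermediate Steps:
$d{\left(X,h \right)} = \frac{X}{6}$ ($d{\left(X,h \right)} = X \frac{1}{6} = \frac{X}{6}$)
$- 37 d{\left(8,6 \right)} = - 37 \cdot \frac{1}{6} \cdot 8 = \left(-37\right) \frac{4}{3} = - \frac{148}{3}$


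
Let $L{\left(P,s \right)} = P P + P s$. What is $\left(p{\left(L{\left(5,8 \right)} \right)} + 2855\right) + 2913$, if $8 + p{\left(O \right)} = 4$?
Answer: $5764$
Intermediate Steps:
$L{\left(P,s \right)} = P^{2} + P s$
$p{\left(O \right)} = -4$ ($p{\left(O \right)} = -8 + 4 = -4$)
$\left(p{\left(L{\left(5,8 \right)} \right)} + 2855\right) + 2913 = \left(-4 + 2855\right) + 2913 = 2851 + 2913 = 5764$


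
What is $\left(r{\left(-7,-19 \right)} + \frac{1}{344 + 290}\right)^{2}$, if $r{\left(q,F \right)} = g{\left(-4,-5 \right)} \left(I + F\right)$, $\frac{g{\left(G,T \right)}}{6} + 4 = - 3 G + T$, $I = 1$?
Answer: $\frac{42195322225}{401956} \approx 1.0498 \cdot 10^{5}$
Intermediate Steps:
$g{\left(G,T \right)} = -24 - 18 G + 6 T$ ($g{\left(G,T \right)} = -24 + 6 \left(- 3 G + T\right) = -24 + 6 \left(T - 3 G\right) = -24 - \left(- 6 T + 18 G\right) = -24 - 18 G + 6 T$)
$r{\left(q,F \right)} = 18 + 18 F$ ($r{\left(q,F \right)} = \left(-24 - -72 + 6 \left(-5\right)\right) \left(1 + F\right) = \left(-24 + 72 - 30\right) \left(1 + F\right) = 18 \left(1 + F\right) = 18 + 18 F$)
$\left(r{\left(-7,-19 \right)} + \frac{1}{344 + 290}\right)^{2} = \left(\left(18 + 18 \left(-19\right)\right) + \frac{1}{344 + 290}\right)^{2} = \left(\left(18 - 342\right) + \frac{1}{634}\right)^{2} = \left(-324 + \frac{1}{634}\right)^{2} = \left(- \frac{205415}{634}\right)^{2} = \frac{42195322225}{401956}$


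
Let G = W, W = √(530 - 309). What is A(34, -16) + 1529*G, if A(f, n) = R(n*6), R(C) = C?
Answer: -96 + 1529*√221 ≈ 22634.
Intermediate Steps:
W = √221 ≈ 14.866
A(f, n) = 6*n (A(f, n) = n*6 = 6*n)
G = √221 ≈ 14.866
A(34, -16) + 1529*G = 6*(-16) + 1529*√221 = -96 + 1529*√221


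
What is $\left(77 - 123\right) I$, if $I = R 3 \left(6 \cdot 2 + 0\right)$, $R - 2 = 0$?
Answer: $-3312$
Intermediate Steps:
$R = 2$ ($R = 2 + 0 = 2$)
$I = 72$ ($I = 2 \cdot 3 \left(6 \cdot 2 + 0\right) = 6 \left(12 + 0\right) = 6 \cdot 12 = 72$)
$\left(77 - 123\right) I = \left(77 - 123\right) 72 = \left(-46\right) 72 = -3312$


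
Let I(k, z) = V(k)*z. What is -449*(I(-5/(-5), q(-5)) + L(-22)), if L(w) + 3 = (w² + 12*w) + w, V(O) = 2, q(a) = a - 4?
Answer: -79473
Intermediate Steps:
q(a) = -4 + a
L(w) = -3 + w² + 13*w (L(w) = -3 + ((w² + 12*w) + w) = -3 + (w² + 13*w) = -3 + w² + 13*w)
I(k, z) = 2*z
-449*(I(-5/(-5), q(-5)) + L(-22)) = -449*(2*(-4 - 5) + (-3 + (-22)² + 13*(-22))) = -449*(2*(-9) + (-3 + 484 - 286)) = -449*(-18 + 195) = -449*177 = -79473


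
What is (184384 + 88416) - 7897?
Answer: 264903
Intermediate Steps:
(184384 + 88416) - 7897 = 272800 - 7897 = 264903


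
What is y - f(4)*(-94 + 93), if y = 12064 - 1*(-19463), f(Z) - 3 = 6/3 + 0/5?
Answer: 31532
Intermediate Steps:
f(Z) = 5 (f(Z) = 3 + (6/3 + 0/5) = 3 + (6*(1/3) + 0*(1/5)) = 3 + (2 + 0) = 3 + 2 = 5)
y = 31527 (y = 12064 + 19463 = 31527)
y - f(4)*(-94 + 93) = 31527 - 5*(-94 + 93) = 31527 - 5*(-1) = 31527 - 1*(-5) = 31527 + 5 = 31532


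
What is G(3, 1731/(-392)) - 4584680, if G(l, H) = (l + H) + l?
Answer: -1797193939/392 ≈ -4.5847e+6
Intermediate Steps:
G(l, H) = H + 2*l (G(l, H) = (H + l) + l = H + 2*l)
G(3, 1731/(-392)) - 4584680 = (1731/(-392) + 2*3) - 4584680 = (1731*(-1/392) + 6) - 4584680 = (-1731/392 + 6) - 4584680 = 621/392 - 4584680 = -1797193939/392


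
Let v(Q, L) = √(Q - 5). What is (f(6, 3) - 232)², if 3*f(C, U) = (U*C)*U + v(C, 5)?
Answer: 410881/9 ≈ 45653.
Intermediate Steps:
v(Q, L) = √(-5 + Q)
f(C, U) = √(-5 + C)/3 + C*U²/3 (f(C, U) = ((U*C)*U + √(-5 + C))/3 = ((C*U)*U + √(-5 + C))/3 = (C*U² + √(-5 + C))/3 = (√(-5 + C) + C*U²)/3 = √(-5 + C)/3 + C*U²/3)
(f(6, 3) - 232)² = ((√(-5 + 6)/3 + (⅓)*6*3²) - 232)² = ((√1/3 + (⅓)*6*9) - 232)² = (((⅓)*1 + 18) - 232)² = ((⅓ + 18) - 232)² = (55/3 - 232)² = (-641/3)² = 410881/9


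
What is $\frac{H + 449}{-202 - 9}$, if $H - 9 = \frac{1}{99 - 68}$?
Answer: $- \frac{14199}{6541} \approx -2.1708$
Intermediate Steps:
$H = \frac{280}{31}$ ($H = 9 + \frac{1}{99 - 68} = 9 + \frac{1}{31} = \frac{280}{31} \approx 9.0323$)
$\frac{H + 449}{-202 - 9} = \frac{\frac{280}{31} + 449}{-202 - 9} = \frac{14199}{31 \left(-211\right)} = \frac{14199}{31} \left(- \frac{1}{211}\right) = - \frac{14199}{6541}$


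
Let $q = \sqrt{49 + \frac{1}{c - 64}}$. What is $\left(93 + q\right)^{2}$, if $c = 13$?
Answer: $\frac{\left(4743 + \sqrt{127398}\right)^{2}}{2601} \approx 9999.7$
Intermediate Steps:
$q = \frac{\sqrt{127398}}{51}$ ($q = \sqrt{49 + \frac{1}{13 - 64}} = \sqrt{49 + \frac{1}{-51}} = \sqrt{49 - \frac{1}{51}} = \sqrt{\frac{2498}{51}} = \frac{\sqrt{127398}}{51} \approx 6.9986$)
$\left(93 + q\right)^{2} = \left(93 + \frac{\sqrt{127398}}{51}\right)^{2}$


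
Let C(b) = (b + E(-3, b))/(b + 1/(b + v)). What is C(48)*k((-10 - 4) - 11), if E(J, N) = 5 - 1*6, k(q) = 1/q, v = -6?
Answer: -1974/50425 ≈ -0.039147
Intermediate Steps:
E(J, N) = -1 (E(J, N) = 5 - 6 = -1)
C(b) = (-1 + b)/(b + 1/(-6 + b)) (C(b) = (b - 1)/(b + 1/(b - 6)) = (-1 + b)/(b + 1/(-6 + b)))
C(48)*k((-10 - 4) - 11) = ((6 + 48² - 7*48)/(1 + 48² - 6*48))/((-10 - 4) - 11) = ((6 + 2304 - 336)/(1 + 2304 - 288))/(-14 - 11) = (1974/2017)/(-25) = ((1/2017)*1974)*(-1/25) = (1974/2017)*(-1/25) = -1974/50425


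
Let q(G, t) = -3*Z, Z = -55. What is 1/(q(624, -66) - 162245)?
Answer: -1/162080 ≈ -6.1698e-6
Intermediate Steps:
q(G, t) = 165 (q(G, t) = -3*(-55) = 165)
1/(q(624, -66) - 162245) = 1/(165 - 162245) = 1/(-162080) = -1/162080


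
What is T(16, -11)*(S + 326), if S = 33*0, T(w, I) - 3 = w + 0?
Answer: 6194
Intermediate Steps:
T(w, I) = 3 + w (T(w, I) = 3 + (w + 0) = 3 + w)
S = 0
T(16, -11)*(S + 326) = (3 + 16)*(0 + 326) = 19*326 = 6194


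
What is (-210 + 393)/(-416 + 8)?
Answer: -61/136 ≈ -0.44853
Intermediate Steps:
(-210 + 393)/(-416 + 8) = 183/(-408) = 183*(-1/408) = -61/136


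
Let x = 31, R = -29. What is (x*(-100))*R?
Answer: 89900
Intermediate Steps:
(x*(-100))*R = (31*(-100))*(-29) = -3100*(-29) = 89900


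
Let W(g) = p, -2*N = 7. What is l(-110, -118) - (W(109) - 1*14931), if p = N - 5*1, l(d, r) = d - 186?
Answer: 29287/2 ≈ 14644.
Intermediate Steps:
N = -7/2 (N = -1/2*7 = -7/2 ≈ -3.5000)
l(d, r) = -186 + d
p = -17/2 (p = -7/2 - 5*1 = -7/2 - 5 = -17/2 ≈ -8.5000)
W(g) = -17/2
l(-110, -118) - (W(109) - 1*14931) = (-186 - 110) - (-17/2 - 1*14931) = -296 - (-17/2 - 14931) = -296 - 1*(-29879/2) = -296 + 29879/2 = 29287/2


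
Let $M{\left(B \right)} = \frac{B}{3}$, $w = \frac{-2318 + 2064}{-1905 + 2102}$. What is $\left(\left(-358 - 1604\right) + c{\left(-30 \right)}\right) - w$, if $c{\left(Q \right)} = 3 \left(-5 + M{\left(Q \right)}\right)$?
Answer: $- \frac{395125}{197} \approx -2005.7$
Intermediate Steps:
$w = - \frac{254}{197} \approx -1.2893$
$M{\left(B \right)} = \frac{B}{3}$ ($M{\left(B \right)} = B \frac{1}{3} = \frac{B}{3}$)
$c{\left(Q \right)} = -15 + Q$ ($c{\left(Q \right)} = 3 \left(-5 + \frac{Q}{3}\right) = -15 + Q$)
$\left(\left(-358 - 1604\right) + c{\left(-30 \right)}\right) - w = \left(\left(-358 - 1604\right) - 45\right) - - \frac{254}{197} = \left(-1962 - 45\right) + \frac{254}{197} = -2007 + \frac{254}{197} = - \frac{395125}{197}$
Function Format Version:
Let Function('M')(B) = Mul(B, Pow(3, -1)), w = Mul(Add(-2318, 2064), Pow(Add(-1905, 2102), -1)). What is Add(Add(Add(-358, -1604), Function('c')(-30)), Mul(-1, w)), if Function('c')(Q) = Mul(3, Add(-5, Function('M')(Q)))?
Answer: Rational(-395125, 197) ≈ -2005.7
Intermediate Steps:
w = Rational(-254, 197) (w = Mul(-254, Pow(197, -1)) = Mul(-254, Rational(1, 197)) = Rational(-254, 197) ≈ -1.2893)
Function('M')(B) = Mul(Rational(1, 3), B) (Function('M')(B) = Mul(B, Rational(1, 3)) = Mul(Rational(1, 3), B))
Function('c')(Q) = Add(-15, Q) (Function('c')(Q) = Mul(3, Add(-5, Mul(Rational(1, 3), Q))) = Add(-15, Q))
Add(Add(Add(-358, -1604), Function('c')(-30)), Mul(-1, w)) = Add(Add(Add(-358, -1604), Add(-15, -30)), Mul(-1, Rational(-254, 197))) = Add(Add(-1962, -45), Rational(254, 197)) = Add(-2007, Rational(254, 197)) = Rational(-395125, 197)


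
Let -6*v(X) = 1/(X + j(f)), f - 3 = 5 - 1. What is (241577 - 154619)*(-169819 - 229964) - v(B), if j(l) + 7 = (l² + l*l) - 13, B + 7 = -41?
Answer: -6257579420519/180 ≈ -3.4764e+10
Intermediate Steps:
B = -48 (B = -7 - 41 = -48)
f = 7 (f = 3 + (5 - 1) = 3 + 4 = 7)
j(l) = -20 + 2*l² (j(l) = -7 + ((l² + l*l) - 13) = -7 + ((l² + l²) - 13) = -7 + (2*l² - 13) = -7 + (-13 + 2*l²) = -20 + 2*l²)
v(X) = -1/(6*(78 + X)) (v(X) = -1/(6*(X + (-20 + 2*7²))) = -1/(6*(X + (-20 + 2*49))) = -1/(6*(X + (-20 + 98))) = -1/(6*(X + 78)) = -1/(6*(78 + X)))
(241577 - 154619)*(-169819 - 229964) - v(B) = (241577 - 154619)*(-169819 - 229964) - (-1)/(468 + 6*(-48)) = 86958*(-399783) - (-1)/(468 - 288) = -34764330114 - (-1)/180 = -34764330114 - 1*(-1/180) = -34764330114 + 1/180 = -6257579420519/180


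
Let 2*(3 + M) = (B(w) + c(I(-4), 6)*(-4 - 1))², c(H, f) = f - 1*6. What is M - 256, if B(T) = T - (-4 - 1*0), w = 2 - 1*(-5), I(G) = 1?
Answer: -397/2 ≈ -198.50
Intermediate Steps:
c(H, f) = -6 + f (c(H, f) = f - 6 = -6 + f)
w = 7 (w = 2 + 5 = 7)
B(T) = 4 + T (B(T) = T - (-4 + 0) = T - 1*(-4) = T + 4 = 4 + T)
M = 115/2 (M = -3 + ((4 + 7) + (-6 + 6)*(-4 - 1))²/2 = -3 + (11 + 0*(-5))²/2 = -3 + (11 + 0)²/2 = -3 + (½)*11² = -3 + (½)*121 = -3 + 121/2 = 115/2 ≈ 57.500)
M - 256 = 115/2 - 256 = -397/2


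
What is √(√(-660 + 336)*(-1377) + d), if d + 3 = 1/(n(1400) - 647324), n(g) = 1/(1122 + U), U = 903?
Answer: √(-5154837164749618878 - 42589242724236107795586*I)/1310831099 ≈ 111.32 - 111.33*I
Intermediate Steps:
n(g) = 1/2025 (n(g) = 1/(1122 + 903) = 1/2025)
d = -3932495322/1310831099 (d = -3 + 1/(1/2025 - 647324) = -3 + 1/(-1310831099/2025) = -3 - 2025/1310831099 = -3932495322/1310831099 ≈ -3.0000)
√(√(-660 + 336)*(-1377) + d) = √(√(-660 + 336)*(-1377) - 3932495322/1310831099) = √(√(-324)*(-1377) - 3932495322/1310831099) = √((18*I)*(-1377) - 3932495322/1310831099) = √(-24786*I - 3932495322/1310831099) = √(-3932495322/1310831099 - 24786*I)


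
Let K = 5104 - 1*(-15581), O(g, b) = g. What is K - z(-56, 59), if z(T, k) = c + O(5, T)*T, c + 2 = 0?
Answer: 20967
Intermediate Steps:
c = -2 (c = -2 + 0 = -2)
K = 20685 (K = 5104 + 15581 = 20685)
z(T, k) = -2 + 5*T
K - z(-56, 59) = 20685 - (-2 + 5*(-56)) = 20685 - (-2 - 280) = 20685 - 1*(-282) = 20685 + 282 = 20967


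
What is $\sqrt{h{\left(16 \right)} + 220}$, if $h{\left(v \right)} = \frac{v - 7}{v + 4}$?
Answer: $\frac{\sqrt{22045}}{10} \approx 14.848$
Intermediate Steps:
$h{\left(v \right)} = \frac{-7 + v}{4 + v}$
$\sqrt{h{\left(16 \right)} + 220} = \sqrt{\frac{-7 + 16}{4 + 16} + 220} = \sqrt{\frac{1}{20} \cdot 9 + 220} = \sqrt{\frac{9}{20} + 220} = \sqrt{\frac{4409}{20}} = \frac{\sqrt{22045}}{10}$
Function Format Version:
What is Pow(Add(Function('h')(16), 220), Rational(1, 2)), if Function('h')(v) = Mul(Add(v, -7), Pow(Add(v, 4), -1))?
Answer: Mul(Rational(1, 10), Pow(22045, Rational(1, 2))) ≈ 14.848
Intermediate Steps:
Function('h')(v) = Mul(Pow(Add(4, v), -1), Add(-7, v)) (Function('h')(v) = Mul(Add(-7, v), Pow(Add(4, v), -1)) = Mul(Pow(Add(4, v), -1), Add(-7, v)))
Pow(Add(Function('h')(16), 220), Rational(1, 2)) = Pow(Add(Mul(Pow(Add(4, 16), -1), Add(-7, 16)), 220), Rational(1, 2)) = Pow(Add(Mul(Pow(20, -1), 9), 220), Rational(1, 2)) = Pow(Add(Mul(Rational(1, 20), 9), 220), Rational(1, 2)) = Pow(Add(Rational(9, 20), 220), Rational(1, 2)) = Pow(Rational(4409, 20), Rational(1, 2)) = Mul(Rational(1, 10), Pow(22045, Rational(1, 2)))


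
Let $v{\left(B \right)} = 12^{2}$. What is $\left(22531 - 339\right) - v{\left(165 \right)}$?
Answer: $22048$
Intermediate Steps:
$v{\left(B \right)} = 144$
$\left(22531 - 339\right) - v{\left(165 \right)} = \left(22531 - 339\right) - 144 = 22192 - 144 = 22048$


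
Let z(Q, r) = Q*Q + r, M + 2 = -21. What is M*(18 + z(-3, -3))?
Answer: -552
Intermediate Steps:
M = -23 (M = -2 - 21 = -23)
z(Q, r) = r + Q² (z(Q, r) = Q² + r = r + Q²)
M*(18 + z(-3, -3)) = -23*(18 + (-3 + (-3)²)) = -23*(18 + (-3 + 9)) = -23*(18 + 6) = -23*24 = -552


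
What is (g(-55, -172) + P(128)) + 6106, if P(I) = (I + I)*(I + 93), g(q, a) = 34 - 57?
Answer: 62659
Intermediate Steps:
g(q, a) = -23
P(I) = 2*I*(93 + I) (P(I) = (2*I)*(93 + I) = 2*I*(93 + I))
(g(-55, -172) + P(128)) + 6106 = (-23 + 2*128*(93 + 128)) + 6106 = (-23 + 2*128*221) + 6106 = (-23 + 56576) + 6106 = 56553 + 6106 = 62659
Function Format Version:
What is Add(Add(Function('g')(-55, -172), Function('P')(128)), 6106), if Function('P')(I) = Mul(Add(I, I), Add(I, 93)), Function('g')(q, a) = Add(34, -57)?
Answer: 62659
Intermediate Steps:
Function('g')(q, a) = -23
Function('P')(I) = Mul(2, I, Add(93, I)) (Function('P')(I) = Mul(Mul(2, I), Add(93, I)) = Mul(2, I, Add(93, I)))
Add(Add(Function('g')(-55, -172), Function('P')(128)), 6106) = Add(Add(-23, Mul(2, 128, Add(93, 128))), 6106) = Add(Add(-23, Mul(2, 128, 221)), 6106) = Add(Add(-23, 56576), 6106) = Add(56553, 6106) = 62659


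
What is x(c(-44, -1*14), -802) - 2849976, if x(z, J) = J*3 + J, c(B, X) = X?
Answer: -2853184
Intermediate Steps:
x(z, J) = 4*J (x(z, J) = 3*J + J = 4*J)
x(c(-44, -1*14), -802) - 2849976 = 4*(-802) - 2849976 = -3208 - 2849976 = -2853184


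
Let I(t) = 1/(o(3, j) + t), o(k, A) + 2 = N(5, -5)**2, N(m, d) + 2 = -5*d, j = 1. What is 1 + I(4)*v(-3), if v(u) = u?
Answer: 176/177 ≈ 0.99435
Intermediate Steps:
N(m, d) = -2 - 5*d
o(k, A) = 527 (o(k, A) = -2 + (-2 - 5*(-5))**2 = -2 + (-2 + 25)**2 = -2 + 23**2 = -2 + 529 = 527)
I(t) = 1/(527 + t)
1 + I(4)*v(-3) = 1 - 3/(527 + 4) = 1 - 3/531 = 1 + (1/531)*(-3) = 1 - 1/177 = 176/177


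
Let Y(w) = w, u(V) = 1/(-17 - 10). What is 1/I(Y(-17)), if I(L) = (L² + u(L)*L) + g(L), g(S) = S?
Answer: 27/7361 ≈ 0.0036680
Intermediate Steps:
u(V) = -1/27 (u(V) = 1/(-27) = -1/27)
I(L) = L² + 26*L/27 (I(L) = (L² - L/27) + L = L² + 26*L/27)
1/I(Y(-17)) = 1/((1/27)*(-17)*(26 + 27*(-17))) = 1/((1/27)*(-17)*(26 - 459)) = 1/((1/27)*(-17)*(-433)) = 1/(7361/27) = 27/7361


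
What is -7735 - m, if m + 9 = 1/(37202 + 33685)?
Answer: -547672963/70887 ≈ -7726.0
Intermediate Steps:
m = -637982/70887 (m = -9 + 1/(37202 + 33685) = -9 + 1/70887 = -637982/70887 ≈ -9.0000)
-7735 - m = -7735 - 1*(-637982/70887) = -7735 + 637982/70887 = -547672963/70887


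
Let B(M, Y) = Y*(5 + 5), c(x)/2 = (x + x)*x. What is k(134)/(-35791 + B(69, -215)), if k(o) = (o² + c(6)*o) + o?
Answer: -12462/12647 ≈ -0.98537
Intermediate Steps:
c(x) = 4*x² (c(x) = 2*((x + x)*x) = 2*((2*x)*x) = 2*(2*x²) = 4*x²)
B(M, Y) = 10*Y (B(M, Y) = Y*10 = 10*Y)
k(o) = o² + 145*o (k(o) = (o² + (4*6²)*o) + o = (o² + (4*36)*o) + o = (o² + 144*o) + o = o² + 145*o)
k(134)/(-35791 + B(69, -215)) = (134*(145 + 134))/(-35791 + 10*(-215)) = (134*279)/(-35791 - 2150) = 37386/(-37941) = 37386*(-1/37941) = -12462/12647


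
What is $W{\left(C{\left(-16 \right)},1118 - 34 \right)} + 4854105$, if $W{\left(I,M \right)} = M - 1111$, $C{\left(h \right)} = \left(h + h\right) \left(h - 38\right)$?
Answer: $4854078$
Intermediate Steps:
$C{\left(h \right)} = 2 h \left(-38 + h\right)$
$W{\left(I,M \right)} = -1111 + M$
$W{\left(C{\left(-16 \right)},1118 - 34 \right)} + 4854105 = \left(-1111 + \left(1118 - 34\right)\right) + 4854105 = \left(-1111 + 1084\right) + 4854105 = -27 + 4854105 = 4854078$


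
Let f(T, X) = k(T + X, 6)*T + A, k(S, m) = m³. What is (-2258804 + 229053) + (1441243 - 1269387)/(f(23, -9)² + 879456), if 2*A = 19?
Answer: -208292740440175/102619849 ≈ -2.0298e+6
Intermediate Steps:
A = 19/2 (A = (½)*19 = 19/2 ≈ 9.5000)
f(T, X) = 19/2 + 216*T (f(T, X) = 6³*T + 19/2 = 216*T + 19/2 = 19/2 + 216*T)
(-2258804 + 229053) + (1441243 - 1269387)/(f(23, -9)² + 879456) = (-2258804 + 229053) + (1441243 - 1269387)/((19/2 + 216*23)² + 879456) = -2029751 + 171856/((19/2 + 4968)² + 879456) = -2029751 + 171856/((9955/2)² + 879456) = -2029751 + 171856/(99102025/4 + 879456) = -2029751 + 171856/(102619849/4) = -2029751 + 171856*(4/102619849) = -2029751 + 687424/102619849 = -208292740440175/102619849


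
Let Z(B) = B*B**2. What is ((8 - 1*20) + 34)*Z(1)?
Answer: 22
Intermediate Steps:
Z(B) = B**3
((8 - 1*20) + 34)*Z(1) = ((8 - 1*20) + 34)*1**3 = ((8 - 20) + 34)*1 = (-12 + 34)*1 = 22*1 = 22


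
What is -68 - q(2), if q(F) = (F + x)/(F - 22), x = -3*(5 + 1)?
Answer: -344/5 ≈ -68.800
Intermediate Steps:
x = -18 (x = -3*6 = -18)
q(F) = (-18 + F)/(-22 + F) (q(F) = (F - 18)/(F - 22) = (-18 + F)/(-22 + F))
-68 - q(2) = -68 - (-18 + 2)/(-22 + 2) = -68 - (-16)/(-20) = -68 - (-1)*(-16)/20 = -68 - 1*⅘ = -68 - ⅘ = -344/5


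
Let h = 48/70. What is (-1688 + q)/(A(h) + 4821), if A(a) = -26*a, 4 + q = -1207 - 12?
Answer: -101885/168111 ≈ -0.60606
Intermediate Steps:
q = -1223 (q = -4 + (-1207 - 12) = -4 - 1219 = -1223)
h = 24/35 (h = 48*(1/70) = 24/35 ≈ 0.68571)
(-1688 + q)/(A(h) + 4821) = (-1688 - 1223)/(-26*24/35 + 4821) = -2911/(-624/35 + 4821) = -2911/168111/35 = -2911*35/168111 = -101885/168111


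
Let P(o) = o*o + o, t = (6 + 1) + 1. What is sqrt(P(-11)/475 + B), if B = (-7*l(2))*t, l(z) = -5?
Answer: 3*sqrt(281010)/95 ≈ 16.740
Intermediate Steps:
t = 8 (t = 7 + 1 = 8)
P(o) = o + o**2 (P(o) = o**2 + o = o + o**2)
B = 280 (B = -7*(-5)*8 = 35*8 = 280)
sqrt(P(-11)/475 + B) = sqrt(-11*(1 - 11)/475 + 280) = sqrt(-11*(-10)*(1/475) + 280) = sqrt(110*(1/475) + 280) = sqrt(22/95 + 280) = sqrt(26622/95) = 3*sqrt(281010)/95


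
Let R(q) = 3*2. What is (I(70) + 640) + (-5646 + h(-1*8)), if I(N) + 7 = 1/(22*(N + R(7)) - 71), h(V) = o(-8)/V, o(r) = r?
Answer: -8024211/1601 ≈ -5012.0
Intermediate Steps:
R(q) = 6
h(V) = -8/V
I(N) = -7 + 1/(61 + 22*N) (I(N) = -7 + 1/(22*(N + 6) - 71) = -7 + 1/(22*(6 + N) - 71) = -7 + 1/((132 + 22*N) - 71) = -7 + 1/(61 + 22*N))
(I(70) + 640) + (-5646 + h(-1*8)) = (2*(-213 - 77*70)/(61 + 22*70) + 640) + (-5646 - 8/((-1*8))) = (2*(-213 - 5390)/(61 + 1540) + 640) + (-5646 - 8/(-8)) = (2*(-5603)/1601 + 640) + (-5646 - 8*(-⅛)) = (2*(1/1601)*(-5603) + 640) + (-5646 + 1) = (-11206/1601 + 640) - 5645 = 1013434/1601 - 5645 = -8024211/1601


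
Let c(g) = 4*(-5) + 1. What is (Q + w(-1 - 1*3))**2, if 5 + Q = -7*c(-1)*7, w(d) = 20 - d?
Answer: 902500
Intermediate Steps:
c(g) = -19 (c(g) = -20 + 1 = -19)
Q = 926 (Q = -5 - 7*(-19)*7 = -5 + 133*7 = -5 + 931 = 926)
(Q + w(-1 - 1*3))**2 = (926 + (20 - (-1 - 1*3)))**2 = (926 + (20 - (-1 - 3)))**2 = (926 + (20 - 1*(-4)))**2 = (926 + (20 + 4))**2 = (926 + 24)**2 = 950**2 = 902500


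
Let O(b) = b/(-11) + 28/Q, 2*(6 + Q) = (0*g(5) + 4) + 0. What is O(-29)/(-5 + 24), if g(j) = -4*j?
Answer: -48/209 ≈ -0.22967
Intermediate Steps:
Q = -4 (Q = -6 + ((0*(-4*5) + 4) + 0)/2 = -6 + ((0*(-20) + 4) + 0)/2 = -6 + ((0 + 4) + 0)/2 = -6 + (4 + 0)/2 = -6 + (½)*4 = -6 + 2 = -4)
O(b) = -7 - b/11 (O(b) = b/(-11) + 28/(-4) = b*(-1/11) + 28*(-¼) = -b/11 - 7 = -7 - b/11)
O(-29)/(-5 + 24) = (-7 - 1/11*(-29))/(-5 + 24) = (-7 + 29/11)/19 = -48/11*1/19 = -48/209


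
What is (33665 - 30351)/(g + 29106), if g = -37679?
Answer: -3314/8573 ≈ -0.38656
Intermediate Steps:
(33665 - 30351)/(g + 29106) = (33665 - 30351)/(-37679 + 29106) = 3314/(-8573) = 3314*(-1/8573) = -3314/8573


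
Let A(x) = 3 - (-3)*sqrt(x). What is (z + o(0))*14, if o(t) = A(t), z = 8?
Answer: 154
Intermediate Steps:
A(x) = 3 + 3*sqrt(x)
o(t) = 3 + 3*sqrt(t)
(z + o(0))*14 = (8 + (3 + 3*sqrt(0)))*14 = (8 + (3 + 3*0))*14 = (8 + (3 + 0))*14 = (8 + 3)*14 = 11*14 = 154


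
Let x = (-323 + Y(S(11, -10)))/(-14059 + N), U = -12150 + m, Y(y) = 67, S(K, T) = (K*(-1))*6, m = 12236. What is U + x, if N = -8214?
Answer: 1915734/22273 ≈ 86.011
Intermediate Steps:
S(K, T) = -6*K (S(K, T) = -K*6 = -6*K)
U = 86 (U = -12150 + 12236 = 86)
x = 256/22273 (x = (-323 + 67)/(-14059 - 8214) = -256/(-22273) = -256*(-1/22273) = 256/22273 ≈ 0.011494)
U + x = 86 + 256/22273 = 1915734/22273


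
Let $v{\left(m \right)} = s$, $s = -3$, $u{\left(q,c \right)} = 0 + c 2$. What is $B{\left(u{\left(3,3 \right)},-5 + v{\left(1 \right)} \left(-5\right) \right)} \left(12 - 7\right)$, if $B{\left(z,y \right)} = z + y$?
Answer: $80$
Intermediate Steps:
$u{\left(q,c \right)} = 2 c$ ($u{\left(q,c \right)} = 0 + 2 c = 2 c$)
$v{\left(m \right)} = -3$
$B{\left(z,y \right)} = y + z$
$B{\left(u{\left(3,3 \right)},-5 + v{\left(1 \right)} \left(-5\right) \right)} \left(12 - 7\right) = \left(\left(-5 - -15\right) + 2 \cdot 3\right) \left(12 - 7\right) = \left(\left(-5 + 15\right) + 6\right) 5 = \left(10 + 6\right) 5 = 16 \cdot 5 = 80$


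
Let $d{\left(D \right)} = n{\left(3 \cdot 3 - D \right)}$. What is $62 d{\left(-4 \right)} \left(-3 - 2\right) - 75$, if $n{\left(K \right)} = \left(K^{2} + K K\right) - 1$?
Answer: $-104545$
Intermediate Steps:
$n{\left(K \right)} = -1 + 2 K^{2}$ ($n{\left(K \right)} = \left(K^{2} + K^{2}\right) - 1 = 2 K^{2} - 1 = -1 + 2 K^{2}$)
$d{\left(D \right)} = -1 + 2 \left(9 - D\right)^{2}$ ($d{\left(D \right)} = -1 + 2 \left(3 \cdot 3 - D\right)^{2} = -1 + 2 \left(9 - D\right)^{2}$)
$62 d{\left(-4 \right)} \left(-3 - 2\right) - 75 = 62 \left(-1 + 2 \left(-9 - 4\right)^{2}\right) \left(-3 - 2\right) - 75 = 62 \left(-1 + 2 \left(-13\right)^{2}\right) \left(-5\right) - 75 = 62 \left(-1 + 2 \cdot 169\right) \left(-5\right) - 75 = 62 \left(-1 + 338\right) \left(-5\right) - 75 = 62 \cdot 337 \left(-5\right) - 75 = 62 \left(-1685\right) - 75 = -104470 - 75 = -104545$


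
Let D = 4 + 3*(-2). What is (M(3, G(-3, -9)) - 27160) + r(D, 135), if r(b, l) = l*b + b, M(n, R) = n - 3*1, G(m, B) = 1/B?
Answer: -27432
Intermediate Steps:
D = -2 (D = 4 - 6 = -2)
M(n, R) = -3 + n (M(n, R) = n - 3 = -3 + n)
r(b, l) = b + b*l (r(b, l) = b*l + b = b + b*l)
(M(3, G(-3, -9)) - 27160) + r(D, 135) = ((-3 + 3) - 27160) - 2*(1 + 135) = (0 - 27160) - 2*136 = -27160 - 272 = -27432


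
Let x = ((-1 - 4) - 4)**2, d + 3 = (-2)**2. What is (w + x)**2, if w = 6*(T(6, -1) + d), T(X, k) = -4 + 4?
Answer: 7569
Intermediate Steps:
T(X, k) = 0
d = 1 (d = -3 + (-2)**2 = -3 + 4 = 1)
w = 6 (w = 6*(0 + 1) = 6*1 = 6)
x = 81 (x = (-5 - 4)**2 = (-9)**2 = 81)
(w + x)**2 = (6 + 81)**2 = 87**2 = 7569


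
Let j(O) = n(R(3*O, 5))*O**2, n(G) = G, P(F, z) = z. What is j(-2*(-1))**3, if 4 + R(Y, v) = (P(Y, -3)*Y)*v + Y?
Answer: -43614208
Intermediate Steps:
R(Y, v) = -4 + Y - 3*Y*v (R(Y, v) = -4 + ((-3*Y)*v + Y) = -4 + (-3*Y*v + Y) = -4 + (Y - 3*Y*v) = -4 + Y - 3*Y*v)
j(O) = O**2*(-4 - 42*O) (j(O) = (-4 + 3*O - 3*3*O*5)*O**2 = (-4 + 3*O - 45*O)*O**2 = (-4 - 42*O)*O**2 = O**2*(-4 - 42*O))
j(-2*(-1))**3 = ((-2*(-1))**2*(-4 - (-84)*(-1)))**3 = (2**2*(-4 - 42*2))**3 = (4*(-4 - 84))**3 = (4*(-88))**3 = (-352)**3 = -43614208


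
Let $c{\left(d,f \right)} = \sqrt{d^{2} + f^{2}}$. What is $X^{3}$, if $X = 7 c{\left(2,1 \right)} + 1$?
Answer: $736 + 1736 \sqrt{5} \approx 4617.8$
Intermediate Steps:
$X = 1 + 7 \sqrt{5}$ ($X = 7 \sqrt{2^{2} + 1^{2}} + 1 = 7 \sqrt{4 + 1} + 1 = 7 \sqrt{5} + 1 = 1 + 7 \sqrt{5} \approx 16.652$)
$X^{3} = \left(1 + 7 \sqrt{5}\right)^{3}$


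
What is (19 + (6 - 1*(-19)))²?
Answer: 1936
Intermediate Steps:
(19 + (6 - 1*(-19)))² = (19 + (6 + 19))² = (19 + 25)² = 44² = 1936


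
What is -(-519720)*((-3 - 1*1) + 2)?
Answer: -1039440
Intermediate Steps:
-(-519720)*((-3 - 1*1) + 2) = -(-519720)*((-3 - 1) + 2) = -(-519720)*(-4 + 2) = -(-519720)*(-2) = -129930*8 = -1039440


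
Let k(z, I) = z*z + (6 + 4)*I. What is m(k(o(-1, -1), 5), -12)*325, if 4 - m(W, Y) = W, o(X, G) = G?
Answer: -15275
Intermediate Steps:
k(z, I) = z² + 10*I
m(W, Y) = 4 - W
m(k(o(-1, -1), 5), -12)*325 = (4 - ((-1)² + 10*5))*325 = (4 - (1 + 50))*325 = (4 - 1*51)*325 = (4 - 51)*325 = -47*325 = -15275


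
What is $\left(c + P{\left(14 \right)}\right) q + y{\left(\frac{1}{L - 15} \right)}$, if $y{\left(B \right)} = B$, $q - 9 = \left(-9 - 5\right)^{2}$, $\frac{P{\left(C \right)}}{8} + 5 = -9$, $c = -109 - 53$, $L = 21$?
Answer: $- \frac{337019}{6} \approx -56170.0$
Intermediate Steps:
$c = -162$
$P{\left(C \right)} = -112$ ($P{\left(C \right)} = -40 + 8 \left(-9\right) = -40 - 72 = -112$)
$q = 205$ ($q = 9 + \left(-9 - 5\right)^{2} = 9 + \left(-14\right)^{2} = 9 + 196 = 205$)
$\left(c + P{\left(14 \right)}\right) q + y{\left(\frac{1}{L - 15} \right)} = \left(-162 - 112\right) 205 + \frac{1}{21 - 15} = \left(-274\right) 205 + \frac{1}{6} = -56170 + \frac{1}{6} = - \frac{337019}{6}$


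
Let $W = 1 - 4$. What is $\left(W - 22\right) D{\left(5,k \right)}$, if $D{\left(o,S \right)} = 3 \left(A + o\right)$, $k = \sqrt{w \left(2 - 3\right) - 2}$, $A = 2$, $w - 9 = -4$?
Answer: $-525$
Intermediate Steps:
$w = 5$ ($w = 9 - 4 = 5$)
$W = -3$
$k = i \sqrt{7}$ ($k = \sqrt{5 \left(2 - 3\right) - 2} = \sqrt{5 \left(-1\right) - 2} = \sqrt{-5 - 2} = \sqrt{-7} = i \sqrt{7} \approx 2.6458 i$)
$D{\left(o,S \right)} = 6 + 3 o$ ($D{\left(o,S \right)} = 3 \left(2 + o\right) = 6 + 3 o$)
$\left(W - 22\right) D{\left(5,k \right)} = \left(-3 - 22\right) \left(6 + 3 \cdot 5\right) = \left(-3 - 22\right) \left(6 + 15\right) = \left(-25\right) 21 = -525$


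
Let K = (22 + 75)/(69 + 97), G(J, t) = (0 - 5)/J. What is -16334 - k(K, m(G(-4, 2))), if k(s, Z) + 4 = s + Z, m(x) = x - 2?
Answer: -5421505/332 ≈ -16330.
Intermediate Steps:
G(J, t) = -5/J
m(x) = -2 + x
K = 97/166 ≈ 0.58434
k(s, Z) = -4 + Z + s (k(s, Z) = -4 + (s + Z) = -4 + (Z + s) = -4 + Z + s)
-16334 - k(K, m(G(-4, 2))) = -16334 - (-4 + (-2 - 5/(-4)) + 97/166) = -16334 - (-4 + (-2 - 5*(-1/4)) + 97/166) = -16334 - (-4 + (-2 + 5/4) + 97/166) = -16334 - (-4 - 3/4 + 97/166) = -16334 - 1*(-1383/332) = -16334 + 1383/332 = -5421505/332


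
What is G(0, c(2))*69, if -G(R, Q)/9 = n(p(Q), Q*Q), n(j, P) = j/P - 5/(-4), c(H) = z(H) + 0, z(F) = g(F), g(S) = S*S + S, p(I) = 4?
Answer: -3381/4 ≈ -845.25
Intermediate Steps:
g(S) = S + S² (g(S) = S² + S = S + S²)
z(F) = F*(1 + F)
c(H) = H*(1 + H) (c(H) = H*(1 + H) + 0 = H*(1 + H))
n(j, P) = 5/4 + j/P (n(j, P) = j/P - 5*(-¼) = j/P + 5/4 = 5/4 + j/P)
G(R, Q) = -45/4 - 36/Q² (G(R, Q) = -9*(5/4 + 4/((Q*Q))) = -9*(5/4 + 4/(Q²)) = -9*(5/4 + 4/Q²) = -45/4 - 36/Q²)
G(0, c(2))*69 = (-45/4 - 36*1/(4*(1 + 2)²))*69 = (-45/4 - 36/(2*3)²)*69 = (-45/4 - 36/6²)*69 = (-45/4 - 36*1/36)*69 = (-45/4 - 1)*69 = -49/4*69 = -3381/4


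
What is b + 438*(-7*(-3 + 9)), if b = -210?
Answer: -18606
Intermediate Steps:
b + 438*(-7*(-3 + 9)) = -210 + 438*(-7*(-3 + 9)) = -210 + 438*(-7*6) = -210 + 438*(-42) = -210 - 18396 = -18606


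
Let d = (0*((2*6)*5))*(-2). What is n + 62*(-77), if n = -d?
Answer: -4774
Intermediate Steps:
d = 0 (d = (0*(12*5))*(-2) = (0*60)*(-2) = 0*(-2) = 0)
n = 0 (n = -1*0 = 0)
n + 62*(-77) = 0 + 62*(-77) = 0 - 4774 = -4774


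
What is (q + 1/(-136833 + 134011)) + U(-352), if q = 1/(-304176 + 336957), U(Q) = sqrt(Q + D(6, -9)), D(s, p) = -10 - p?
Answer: -29959/92507982 + I*sqrt(353) ≈ -0.00032385 + 18.788*I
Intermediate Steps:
U(Q) = sqrt(-1 + Q) (U(Q) = sqrt(Q + (-10 - 1*(-9))) = sqrt(Q + (-10 + 9)) = sqrt(Q - 1) = sqrt(-1 + Q))
q = 1/32781 ≈ 3.0505e-5
(q + 1/(-136833 + 134011)) + U(-352) = (1/32781 + 1/(-136833 + 134011)) + sqrt(-1 - 352) = (1/32781 + 1/(-2822)) + sqrt(-353) = (1/32781 - 1/2822) + I*sqrt(353) = -29959/92507982 + I*sqrt(353)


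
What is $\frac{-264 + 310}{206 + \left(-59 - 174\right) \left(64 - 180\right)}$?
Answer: $\frac{23}{13617} \approx 0.0016891$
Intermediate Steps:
$\frac{-264 + 310}{206 + \left(-59 - 174\right) \left(64 - 180\right)} = \frac{46}{206 - -27028} = \frac{46}{206 + 27028} = \frac{46}{27234} = 46 \cdot \frac{1}{27234} = \frac{23}{13617}$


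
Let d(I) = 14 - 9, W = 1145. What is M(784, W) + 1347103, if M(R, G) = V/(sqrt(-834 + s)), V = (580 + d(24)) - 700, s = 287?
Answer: 1347103 + 115*I*sqrt(547)/547 ≈ 1.3471e+6 + 4.917*I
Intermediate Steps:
d(I) = 5
V = -115 (V = (580 + 5) - 700 = 585 - 700 = -115)
M(R, G) = 115*I*sqrt(547)/547 (M(R, G) = -115/sqrt(-834 + 287) = -115*(-I*sqrt(547)/547) = -(-115)*I*sqrt(547)/547 = 115*I*sqrt(547)/547)
M(784, W) + 1347103 = 115*I*sqrt(547)/547 + 1347103 = 1347103 + 115*I*sqrt(547)/547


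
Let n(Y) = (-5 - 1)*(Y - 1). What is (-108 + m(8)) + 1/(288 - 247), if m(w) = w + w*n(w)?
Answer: -17875/41 ≈ -435.98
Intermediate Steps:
n(Y) = 6 - 6*Y (n(Y) = -6*(-1 + Y) = 6 - 6*Y)
m(w) = w + w*(6 - 6*w)
(-108 + m(8)) + 1/(288 - 247) = (-108 + 8*(7 - 6*8)) + 1/(288 - 247) = (-108 + 8*(7 - 48)) + 1/41 = (-108 + 8*(-41)) + 1/41 = (-108 - 328) + 1/41 = -436 + 1/41 = -17875/41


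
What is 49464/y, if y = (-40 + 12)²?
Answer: 6183/98 ≈ 63.092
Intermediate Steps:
y = 784 (y = (-28)² = 784)
49464/y = 49464/784 = 49464*(1/784) = 6183/98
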